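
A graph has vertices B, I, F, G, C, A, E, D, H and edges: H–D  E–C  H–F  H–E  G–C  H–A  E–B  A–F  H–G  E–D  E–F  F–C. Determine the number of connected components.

2

I is isolated — a component by itself.
Starting from A we can reach A, B, C, D, E, F, G, H. That is one component of size 8.
Total: 2 components.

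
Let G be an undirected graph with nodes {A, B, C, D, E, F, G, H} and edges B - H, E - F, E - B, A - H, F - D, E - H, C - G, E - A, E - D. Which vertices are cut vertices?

E

Removing E increases the component count from 2 to 3, so E is a cut vertex.
By contrast removing H leaves 2 components; it is not a cut vertex. No other vertex is a cut vertex either.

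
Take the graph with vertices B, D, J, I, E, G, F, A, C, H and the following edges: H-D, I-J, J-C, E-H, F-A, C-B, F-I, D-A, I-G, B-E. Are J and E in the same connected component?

Yes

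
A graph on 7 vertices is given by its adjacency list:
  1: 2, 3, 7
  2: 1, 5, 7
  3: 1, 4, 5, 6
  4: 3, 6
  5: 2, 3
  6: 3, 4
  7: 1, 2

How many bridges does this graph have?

The edges on the cycle 3-4-6-3 are not bridges since each lies on that cycle.
Every edge lies on some cycle, so there are no bridges.

0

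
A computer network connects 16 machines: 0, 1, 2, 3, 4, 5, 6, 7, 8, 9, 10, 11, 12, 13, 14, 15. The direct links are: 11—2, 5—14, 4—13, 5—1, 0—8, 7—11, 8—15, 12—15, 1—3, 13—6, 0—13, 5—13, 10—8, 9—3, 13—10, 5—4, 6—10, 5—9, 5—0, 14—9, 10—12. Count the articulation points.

Removing 5 increases the component count from 2 to 3, so 5 is a cut vertex.
Removing 11 increases the component count from 2 to 3, so 11 is a cut vertex.
By contrast removing 15 leaves 2 components; it is not a cut vertex. No other vertex is a cut vertex either.

2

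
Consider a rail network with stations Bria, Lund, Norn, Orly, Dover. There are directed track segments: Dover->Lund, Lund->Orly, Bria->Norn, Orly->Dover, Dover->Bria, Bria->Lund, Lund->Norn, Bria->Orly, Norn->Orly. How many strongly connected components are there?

{Bria, Lund, Norn, Orly, Dover} are all mutually reachable — one SCC of size 5.
That gives 1 strongly connected component.

1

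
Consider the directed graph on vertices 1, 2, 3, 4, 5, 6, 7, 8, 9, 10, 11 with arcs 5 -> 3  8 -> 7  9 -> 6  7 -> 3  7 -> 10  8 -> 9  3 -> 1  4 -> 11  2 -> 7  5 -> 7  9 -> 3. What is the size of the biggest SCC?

1

{3} is an SCC by itself.
{4} is an SCC by itself.
{9} is an SCC by itself.
{8} is an SCC by itself.
{7} is an SCC by itself.
(and 6 more singleton SCCs)
The largest has 1 vertex.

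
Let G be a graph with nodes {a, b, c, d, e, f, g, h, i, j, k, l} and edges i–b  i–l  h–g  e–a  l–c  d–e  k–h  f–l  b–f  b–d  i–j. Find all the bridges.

a-e, b-d, c-l, d-e, g-h, h-k, i-j

The edges on the cycle i-b-f-l-i are not bridges since each lies on that cycle.
But removing b–d disconnects b from d; removing i–j disconnects i from j; removing k–h disconnects k from h; removing l–c disconnects l from c — these are bridges.
In total 7 edges are bridges.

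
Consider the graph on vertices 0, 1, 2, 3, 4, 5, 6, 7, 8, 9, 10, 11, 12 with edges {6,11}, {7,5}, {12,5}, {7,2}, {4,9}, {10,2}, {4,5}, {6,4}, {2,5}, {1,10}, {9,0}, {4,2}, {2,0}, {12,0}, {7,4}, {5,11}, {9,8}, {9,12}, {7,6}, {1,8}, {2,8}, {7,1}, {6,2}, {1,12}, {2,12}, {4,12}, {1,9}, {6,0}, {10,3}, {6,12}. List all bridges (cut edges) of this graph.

The edges on the cycle 7-6-2-8-9-4-7 are not bridges since each lies on that cycle.
But removing 10-3 disconnects 10 from 3 — this is a bridge.

10-3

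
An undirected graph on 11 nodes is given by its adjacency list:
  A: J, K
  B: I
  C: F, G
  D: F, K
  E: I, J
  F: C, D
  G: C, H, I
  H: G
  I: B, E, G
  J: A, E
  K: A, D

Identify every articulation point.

G, I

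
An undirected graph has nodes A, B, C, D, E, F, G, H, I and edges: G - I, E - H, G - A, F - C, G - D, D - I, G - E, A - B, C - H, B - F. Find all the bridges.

The edges on the cycle G-D-I-G are not bridges since each lies on that cycle.
Every edge lies on some cycle, so there are no bridges.

none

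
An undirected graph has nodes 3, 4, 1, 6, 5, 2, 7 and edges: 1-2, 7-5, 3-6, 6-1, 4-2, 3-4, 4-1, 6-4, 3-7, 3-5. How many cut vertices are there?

Removing 3 increases the component count from 1 to 2, so 3 is a cut vertex.
By contrast removing 1 leaves 1 component; it is not a cut vertex. No other vertex is a cut vertex either.

1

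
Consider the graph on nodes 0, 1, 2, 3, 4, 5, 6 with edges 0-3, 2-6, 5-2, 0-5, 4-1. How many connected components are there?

2

Starting from 1 we can reach 1, 4. That is one component of size 2.
Starting from 0 we can reach 0, 2, 3, 5, 6. That is one component of size 5.
Total: 2 components.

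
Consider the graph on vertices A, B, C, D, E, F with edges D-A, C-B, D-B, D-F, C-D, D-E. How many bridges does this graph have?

3

The edges on the cycle C-D-B-C are not bridges since each lies on that cycle.
But removing D-F disconnects D from F; removing D-A disconnects D from A; removing D-E disconnects D from E — these are bridges.
That makes 3 bridges.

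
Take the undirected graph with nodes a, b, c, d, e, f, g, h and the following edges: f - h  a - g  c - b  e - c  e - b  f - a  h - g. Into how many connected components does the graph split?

3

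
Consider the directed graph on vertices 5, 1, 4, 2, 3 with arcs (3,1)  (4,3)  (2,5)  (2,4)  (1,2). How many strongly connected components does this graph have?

{1, 2, 3, 4} are all mutually reachable — one SCC of size 4.
{5} is an SCC by itself.
That gives 2 strongly connected components.

2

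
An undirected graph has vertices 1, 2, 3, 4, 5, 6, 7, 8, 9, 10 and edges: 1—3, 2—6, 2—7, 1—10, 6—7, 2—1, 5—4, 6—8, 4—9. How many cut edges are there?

6

The edges on the cycle 2-6-7-2 are not bridges since each lies on that cycle.
But removing 6—8 disconnects 6 from 8; removing 2—1 disconnects 2 from 1; removing 4—9 disconnects 4 from 9; removing 1—10 disconnects 1 from 10 — these are bridges.
In total 6 edges are bridges.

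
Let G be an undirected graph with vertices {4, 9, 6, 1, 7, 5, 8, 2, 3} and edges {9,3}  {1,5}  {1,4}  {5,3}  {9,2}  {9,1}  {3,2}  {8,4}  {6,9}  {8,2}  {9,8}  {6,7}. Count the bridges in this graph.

2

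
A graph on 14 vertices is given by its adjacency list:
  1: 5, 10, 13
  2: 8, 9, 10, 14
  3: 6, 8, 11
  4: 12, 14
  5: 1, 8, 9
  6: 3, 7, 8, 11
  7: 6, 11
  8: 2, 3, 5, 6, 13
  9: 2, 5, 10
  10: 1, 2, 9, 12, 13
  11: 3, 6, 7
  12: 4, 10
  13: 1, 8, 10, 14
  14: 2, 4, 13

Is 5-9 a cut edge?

No

After removing 5-9, the path 5-8-2-9 still connects them, so the edge is not a bridge.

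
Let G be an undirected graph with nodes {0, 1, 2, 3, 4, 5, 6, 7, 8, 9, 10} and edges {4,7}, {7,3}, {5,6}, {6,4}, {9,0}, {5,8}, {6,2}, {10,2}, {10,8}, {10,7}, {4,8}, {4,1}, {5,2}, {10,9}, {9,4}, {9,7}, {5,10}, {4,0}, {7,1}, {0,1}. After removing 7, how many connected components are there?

2

With 7 gone, the remaining components are: {3}; {0, 1, 2, 4, 5, 6, 8, 9, 10}.
That is 2 components.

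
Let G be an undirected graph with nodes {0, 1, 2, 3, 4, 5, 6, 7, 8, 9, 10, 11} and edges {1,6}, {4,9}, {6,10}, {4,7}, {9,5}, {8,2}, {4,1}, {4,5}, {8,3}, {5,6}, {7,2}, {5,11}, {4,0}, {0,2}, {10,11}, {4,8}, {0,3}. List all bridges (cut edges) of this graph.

none

The edges on the cycle 4-7-2-0-4 are not bridges since each lies on that cycle.
Every edge lies on some cycle, so there are no bridges.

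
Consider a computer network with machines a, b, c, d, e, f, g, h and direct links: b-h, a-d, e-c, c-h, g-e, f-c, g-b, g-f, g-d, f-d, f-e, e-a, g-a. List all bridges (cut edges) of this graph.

none

The edges on the cycle g-f-c-e-g are not bridges since each lies on that cycle.
Every edge lies on some cycle, so there are no bridges.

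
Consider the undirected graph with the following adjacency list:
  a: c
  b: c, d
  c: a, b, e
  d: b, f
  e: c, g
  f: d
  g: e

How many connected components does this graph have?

1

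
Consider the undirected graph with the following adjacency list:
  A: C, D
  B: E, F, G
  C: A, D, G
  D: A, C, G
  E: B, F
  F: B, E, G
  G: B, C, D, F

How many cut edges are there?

The edges on the cycle G-C-A-D-G are not bridges since each lies on that cycle.
Every edge lies on some cycle, so there are no bridges.

0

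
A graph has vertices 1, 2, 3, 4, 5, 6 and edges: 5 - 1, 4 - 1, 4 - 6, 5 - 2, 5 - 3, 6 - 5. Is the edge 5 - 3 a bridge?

Yes

Removing 5 - 3 leaves no path between 5 and 3: the component count goes from 1 to 2. So it is a bridge.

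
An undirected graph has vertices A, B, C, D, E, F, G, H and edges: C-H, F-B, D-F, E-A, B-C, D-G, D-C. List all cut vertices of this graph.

Removing C increases the component count from 2 to 3, so C is a cut vertex.
Removing D increases the component count from 2 to 3, so D is a cut vertex.
By contrast removing H leaves 2 components; it is not a cut vertex. No other vertex is a cut vertex either.

C, D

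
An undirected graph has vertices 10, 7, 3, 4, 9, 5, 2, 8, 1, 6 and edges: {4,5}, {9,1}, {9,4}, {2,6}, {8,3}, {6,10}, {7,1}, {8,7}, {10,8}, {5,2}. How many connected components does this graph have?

1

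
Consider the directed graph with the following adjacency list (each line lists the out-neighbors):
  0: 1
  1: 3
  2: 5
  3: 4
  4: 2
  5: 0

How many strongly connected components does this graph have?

{0, 1, 2, 3, 4, 5} are all mutually reachable — one SCC of size 6.
That gives 1 strongly connected component.

1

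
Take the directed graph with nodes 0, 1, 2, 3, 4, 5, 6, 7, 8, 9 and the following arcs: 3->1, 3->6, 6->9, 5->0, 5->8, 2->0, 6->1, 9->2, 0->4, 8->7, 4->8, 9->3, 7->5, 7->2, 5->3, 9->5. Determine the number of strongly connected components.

2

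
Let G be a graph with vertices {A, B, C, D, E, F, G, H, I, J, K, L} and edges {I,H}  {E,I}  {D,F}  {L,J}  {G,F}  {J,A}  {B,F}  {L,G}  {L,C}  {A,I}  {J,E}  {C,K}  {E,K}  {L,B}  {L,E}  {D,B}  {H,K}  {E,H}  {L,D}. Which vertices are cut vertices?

L

Removing L increases the component count from 1 to 2, so L is a cut vertex.
By contrast removing K leaves 1 component; it is not a cut vertex. No other vertex is a cut vertex either.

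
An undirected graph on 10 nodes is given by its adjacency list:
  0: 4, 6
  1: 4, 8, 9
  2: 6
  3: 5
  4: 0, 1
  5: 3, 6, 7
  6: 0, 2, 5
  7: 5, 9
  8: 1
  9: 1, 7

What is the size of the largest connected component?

Starting from 0 we can reach 0, 1, 2, 3, 4, 5, 6, 7, 8, 9. That is one component of size 10.
The largest has 10 vertices.

10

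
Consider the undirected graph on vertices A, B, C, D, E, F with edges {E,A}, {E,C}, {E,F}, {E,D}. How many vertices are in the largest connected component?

5

B is isolated — a component by itself.
Starting from A we can reach A, C, D, E, F. That is one component of size 5.
The largest has 5 vertices.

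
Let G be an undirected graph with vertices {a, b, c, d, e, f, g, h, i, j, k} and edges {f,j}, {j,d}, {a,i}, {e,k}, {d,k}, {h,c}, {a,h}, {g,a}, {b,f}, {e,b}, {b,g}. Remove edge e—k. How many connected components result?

e and k are still connected via e-b-f-j-d-k, so the component count stays at 1.

1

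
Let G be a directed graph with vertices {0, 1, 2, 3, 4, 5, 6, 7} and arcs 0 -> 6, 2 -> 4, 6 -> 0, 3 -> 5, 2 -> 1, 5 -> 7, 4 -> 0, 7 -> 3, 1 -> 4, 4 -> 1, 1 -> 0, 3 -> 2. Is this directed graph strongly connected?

There is no directed path from 2 to 7, so the graph is not strongly connected.

No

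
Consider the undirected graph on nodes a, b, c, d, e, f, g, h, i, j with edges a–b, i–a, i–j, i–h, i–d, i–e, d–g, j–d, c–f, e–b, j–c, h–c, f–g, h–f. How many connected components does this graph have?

Starting from a we can reach a, b, c, d, e, f, g, h, i, j. That is one component of size 10.
Total: 1 component.

1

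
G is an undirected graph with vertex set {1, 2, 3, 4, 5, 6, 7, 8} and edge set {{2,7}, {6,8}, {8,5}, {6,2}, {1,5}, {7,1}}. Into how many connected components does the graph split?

3

4 is isolated — a component by itself.
3 is isolated — a component by itself.
Starting from 1 we can reach 1, 2, 5, 6, 7, 8. That is one component of size 6.
Total: 3 components.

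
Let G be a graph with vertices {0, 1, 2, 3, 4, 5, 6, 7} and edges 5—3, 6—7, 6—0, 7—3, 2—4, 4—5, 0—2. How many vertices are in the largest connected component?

1 is isolated — a component by itself.
Starting from 0 we can reach 0, 2, 3, 4, 5, 6, 7. That is one component of size 7.
The largest has 7 vertices.

7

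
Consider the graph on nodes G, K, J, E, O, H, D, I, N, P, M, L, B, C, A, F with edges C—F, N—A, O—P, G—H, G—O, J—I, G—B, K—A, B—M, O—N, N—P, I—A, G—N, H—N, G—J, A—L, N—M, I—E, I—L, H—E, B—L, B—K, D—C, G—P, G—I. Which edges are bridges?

The edges on the cycle I-A-L-I are not bridges since each lies on that cycle.
But removing D—C disconnects D from C; removing C—F disconnects C from F — these are bridges.

C-D, C-F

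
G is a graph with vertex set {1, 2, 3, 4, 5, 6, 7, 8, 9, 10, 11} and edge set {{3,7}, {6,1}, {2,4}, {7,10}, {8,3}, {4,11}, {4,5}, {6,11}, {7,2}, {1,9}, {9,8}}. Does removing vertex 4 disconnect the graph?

Yes

Deleting 4 raises the number of components from 1 to 2, so 4 is a cut vertex.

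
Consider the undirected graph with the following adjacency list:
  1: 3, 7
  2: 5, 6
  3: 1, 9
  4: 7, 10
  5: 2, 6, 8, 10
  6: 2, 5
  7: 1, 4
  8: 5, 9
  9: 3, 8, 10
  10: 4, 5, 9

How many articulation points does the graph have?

Removing 5 increases the component count from 1 to 2, so 5 is a cut vertex.
By contrast removing 6 leaves 1 component; it is not a cut vertex. No other vertex is a cut vertex either.

1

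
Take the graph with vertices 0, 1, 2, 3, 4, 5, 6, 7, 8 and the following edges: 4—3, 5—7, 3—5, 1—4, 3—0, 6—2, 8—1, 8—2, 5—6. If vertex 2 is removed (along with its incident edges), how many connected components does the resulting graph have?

With 2 gone, the remaining components are: {0, 1, 3, 4, 5, 6, 7, 8}.
That is 1 component.

1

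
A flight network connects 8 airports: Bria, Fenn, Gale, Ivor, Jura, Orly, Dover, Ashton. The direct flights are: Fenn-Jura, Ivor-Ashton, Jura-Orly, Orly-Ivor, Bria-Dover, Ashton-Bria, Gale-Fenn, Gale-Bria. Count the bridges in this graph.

1

The edges on the cycle Gale-Fenn-Jura-Orly-Ivor-Ashton-Bria-Gale are not bridges since each lies on that cycle.
But removing Bria-Dover disconnects Bria from Dover — this is a bridge.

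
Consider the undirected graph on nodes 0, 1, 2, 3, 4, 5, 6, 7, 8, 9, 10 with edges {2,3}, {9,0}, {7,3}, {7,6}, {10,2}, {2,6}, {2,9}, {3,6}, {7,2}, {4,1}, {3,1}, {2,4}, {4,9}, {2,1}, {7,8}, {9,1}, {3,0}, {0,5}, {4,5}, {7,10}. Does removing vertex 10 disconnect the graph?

No

Deleting 10 leaves 1 component (was 1) (its neighbors 2, 7 remain connected to each other), so 10 is not a cut vertex.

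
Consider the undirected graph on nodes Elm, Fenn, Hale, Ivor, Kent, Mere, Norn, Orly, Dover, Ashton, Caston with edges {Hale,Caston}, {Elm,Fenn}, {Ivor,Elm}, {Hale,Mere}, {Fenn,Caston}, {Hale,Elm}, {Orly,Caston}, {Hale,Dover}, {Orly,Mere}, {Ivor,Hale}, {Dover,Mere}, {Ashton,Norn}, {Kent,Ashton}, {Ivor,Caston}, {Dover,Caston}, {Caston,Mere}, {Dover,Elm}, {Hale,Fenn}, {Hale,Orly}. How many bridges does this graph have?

The edges on the cycle Hale-Dover-Mere-Orly-Hale are not bridges since each lies on that cycle.
But removing Kent—Ashton disconnects Kent from Ashton; removing Ashton—Norn disconnects Ashton from Norn — these are bridges.
That makes 2 bridges.

2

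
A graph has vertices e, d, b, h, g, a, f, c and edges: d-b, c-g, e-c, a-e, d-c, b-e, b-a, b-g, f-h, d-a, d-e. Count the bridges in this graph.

1

The edges on the cycle d-b-g-c-d are not bridges since each lies on that cycle.
But removing f-h disconnects f from h — this is a bridge.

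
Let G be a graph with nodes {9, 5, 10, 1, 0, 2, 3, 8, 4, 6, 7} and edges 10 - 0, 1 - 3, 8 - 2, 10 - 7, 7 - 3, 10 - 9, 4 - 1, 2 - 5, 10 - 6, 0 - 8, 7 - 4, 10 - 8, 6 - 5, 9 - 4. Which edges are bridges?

The edges on the cycle 10-9-4-1-3-7-10 are not bridges since each lies on that cycle.
Every edge lies on some cycle, so there are no bridges.

none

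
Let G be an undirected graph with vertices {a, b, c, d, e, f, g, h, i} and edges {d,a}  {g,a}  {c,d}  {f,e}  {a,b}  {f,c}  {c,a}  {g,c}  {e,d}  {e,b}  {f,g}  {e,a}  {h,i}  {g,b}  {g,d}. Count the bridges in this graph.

The edges on the cycle f-g-d-e-f are not bridges since each lies on that cycle.
But removing i–h disconnects i from h — this is a bridge.

1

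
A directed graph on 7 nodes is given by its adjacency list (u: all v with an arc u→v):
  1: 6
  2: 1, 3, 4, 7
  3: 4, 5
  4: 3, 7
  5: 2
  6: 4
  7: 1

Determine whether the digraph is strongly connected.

Yes

From 5 we can reach every vertex (1, 2, 3, 4, 5, 6, 7), and every vertex can reach 5 (1, 2, 3, 4, 5, 6, 7). So the whole graph is one strongly connected component.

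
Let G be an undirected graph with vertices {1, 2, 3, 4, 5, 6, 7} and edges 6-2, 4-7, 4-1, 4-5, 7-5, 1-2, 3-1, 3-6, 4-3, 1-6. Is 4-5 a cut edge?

After removing 4-5, the path 4-7-5 still connects them, so the edge is not a bridge.

No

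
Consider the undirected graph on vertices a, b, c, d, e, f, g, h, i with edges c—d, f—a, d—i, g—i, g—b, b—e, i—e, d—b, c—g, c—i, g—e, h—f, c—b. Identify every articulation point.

f

Removing f increases the component count from 2 to 3, so f is a cut vertex.
By contrast removing g leaves 2 components; it is not a cut vertex. No other vertex is a cut vertex either.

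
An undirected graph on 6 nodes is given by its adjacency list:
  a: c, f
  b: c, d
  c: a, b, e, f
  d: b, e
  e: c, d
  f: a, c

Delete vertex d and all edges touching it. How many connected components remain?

With d gone, the remaining components are: {a, b, c, e, f}.
That is 1 component.

1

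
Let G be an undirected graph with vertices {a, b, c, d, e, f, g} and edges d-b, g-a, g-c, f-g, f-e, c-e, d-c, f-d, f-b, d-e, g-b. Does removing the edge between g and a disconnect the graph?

Yes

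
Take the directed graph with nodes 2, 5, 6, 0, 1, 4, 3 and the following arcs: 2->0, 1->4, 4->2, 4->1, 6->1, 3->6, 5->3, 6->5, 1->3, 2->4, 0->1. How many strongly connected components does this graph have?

1

{0, 1, 2, 3, 4, 5, 6} are all mutually reachable — one SCC of size 7.
That gives 1 strongly connected component.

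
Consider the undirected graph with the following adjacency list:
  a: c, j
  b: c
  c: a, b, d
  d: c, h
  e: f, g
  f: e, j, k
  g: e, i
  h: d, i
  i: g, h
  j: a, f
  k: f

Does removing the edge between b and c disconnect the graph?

Yes

Removing b-c leaves no path between b and c: the component count goes from 1 to 2. So it is a bridge.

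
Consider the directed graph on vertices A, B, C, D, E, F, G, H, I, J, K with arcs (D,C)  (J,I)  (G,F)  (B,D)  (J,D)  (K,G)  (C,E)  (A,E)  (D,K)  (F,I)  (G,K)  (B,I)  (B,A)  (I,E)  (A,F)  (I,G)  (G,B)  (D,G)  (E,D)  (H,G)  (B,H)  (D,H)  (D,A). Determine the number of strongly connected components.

2

{A, B, C, D, E, F, G, H, I, K} are all mutually reachable — one SCC of size 10.
{J} is an SCC by itself.
That gives 2 strongly connected components.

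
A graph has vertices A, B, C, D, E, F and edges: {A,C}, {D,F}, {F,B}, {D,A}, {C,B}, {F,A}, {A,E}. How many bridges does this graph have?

The edges on the cycle D-F-B-C-A-D are not bridges since each lies on that cycle.
But removing E - A disconnects E from A — this is a bridge.

1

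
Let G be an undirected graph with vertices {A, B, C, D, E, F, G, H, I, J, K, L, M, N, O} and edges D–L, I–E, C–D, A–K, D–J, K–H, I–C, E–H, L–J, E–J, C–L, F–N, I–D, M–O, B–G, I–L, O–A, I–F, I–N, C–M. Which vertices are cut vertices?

I

Removing I increases the component count from 2 to 3, so I is a cut vertex.
By contrast removing C leaves 2 components; it is not a cut vertex. No other vertex is a cut vertex either.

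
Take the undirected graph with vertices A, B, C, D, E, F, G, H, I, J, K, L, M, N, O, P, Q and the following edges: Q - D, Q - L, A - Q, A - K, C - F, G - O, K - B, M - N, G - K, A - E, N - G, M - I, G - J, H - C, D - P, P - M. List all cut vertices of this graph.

A, C, G, K, M, Q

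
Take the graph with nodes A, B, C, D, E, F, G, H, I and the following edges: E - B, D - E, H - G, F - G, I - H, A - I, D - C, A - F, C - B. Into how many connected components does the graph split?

2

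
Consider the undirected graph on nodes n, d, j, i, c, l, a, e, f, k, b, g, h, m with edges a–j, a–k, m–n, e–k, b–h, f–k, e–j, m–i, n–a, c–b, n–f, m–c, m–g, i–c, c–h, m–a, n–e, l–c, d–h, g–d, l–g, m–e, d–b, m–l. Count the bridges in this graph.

The edges on the cycle m-l-g-m are not bridges since each lies on that cycle.
Every edge lies on some cycle, so there are no bridges.

0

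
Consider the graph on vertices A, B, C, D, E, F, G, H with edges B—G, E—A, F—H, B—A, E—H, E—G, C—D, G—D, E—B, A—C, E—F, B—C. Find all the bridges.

The edges on the cycle E-F-H-E are not bridges since each lies on that cycle.
Every edge lies on some cycle, so there are no bridges.

none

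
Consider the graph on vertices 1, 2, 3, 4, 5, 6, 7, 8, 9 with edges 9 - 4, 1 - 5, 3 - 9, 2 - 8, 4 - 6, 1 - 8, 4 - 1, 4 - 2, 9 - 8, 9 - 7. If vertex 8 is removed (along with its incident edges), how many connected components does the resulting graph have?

With 8 gone, the remaining components are: {1, 2, 3, 4, 5, 6, 7, 9}.
That is 1 component.

1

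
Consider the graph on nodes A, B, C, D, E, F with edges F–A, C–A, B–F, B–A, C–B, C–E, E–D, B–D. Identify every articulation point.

Removing F, for instance, still leaves 1 component. No single vertex removal increases the component count — the graph has no articulation points.

none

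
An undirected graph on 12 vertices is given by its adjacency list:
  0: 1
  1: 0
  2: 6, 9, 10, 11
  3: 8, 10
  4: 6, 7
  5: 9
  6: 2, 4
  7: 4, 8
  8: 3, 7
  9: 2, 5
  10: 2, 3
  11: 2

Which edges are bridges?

The edges on the cycle 7-8-3-10-2-6-4-7 are not bridges since each lies on that cycle.
But removing 1-0 disconnects 1 from 0; removing 11-2 disconnects 11 from 2; removing 5-9 disconnects 5 from 9; removing 2-9 disconnects 2 from 9 — these are bridges.

0-1, 11-2, 2-9, 5-9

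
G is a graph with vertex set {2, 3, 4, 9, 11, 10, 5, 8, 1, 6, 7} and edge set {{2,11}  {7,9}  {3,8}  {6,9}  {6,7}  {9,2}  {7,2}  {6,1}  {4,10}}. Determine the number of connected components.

4

5 is isolated — a component by itself.
Starting from 3 we can reach 3, 8. That is one component of size 2.
Starting from 4 we can reach 4, 10. That is one component of size 2.
Starting from 1 we can reach 1, 2, 6, 7, 9, 11. That is one component of size 6.
Total: 4 components.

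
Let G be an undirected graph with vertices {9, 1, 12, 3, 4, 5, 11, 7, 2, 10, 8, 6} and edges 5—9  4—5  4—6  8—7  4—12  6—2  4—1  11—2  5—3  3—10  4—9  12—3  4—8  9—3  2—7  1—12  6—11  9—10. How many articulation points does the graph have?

1

Removing 4 increases the component count from 1 to 2, so 4 is a cut vertex.
By contrast removing 12 leaves 1 component; it is not a cut vertex. No other vertex is a cut vertex either.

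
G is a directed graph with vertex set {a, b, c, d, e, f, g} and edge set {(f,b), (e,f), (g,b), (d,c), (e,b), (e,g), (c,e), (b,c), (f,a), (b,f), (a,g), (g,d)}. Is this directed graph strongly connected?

Yes

From b we can reach every vertex (a, b, c, d, e, f, g), and every vertex can reach b (a, b, c, d, e, f, g). So the whole graph is one strongly connected component.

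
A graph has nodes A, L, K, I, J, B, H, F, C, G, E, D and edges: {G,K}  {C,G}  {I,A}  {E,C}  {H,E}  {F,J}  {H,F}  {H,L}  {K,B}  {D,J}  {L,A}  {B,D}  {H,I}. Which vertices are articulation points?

H

Removing H increases the component count from 1 to 2, so H is a cut vertex.
By contrast removing L leaves 1 component; it is not a cut vertex. No other vertex is a cut vertex either.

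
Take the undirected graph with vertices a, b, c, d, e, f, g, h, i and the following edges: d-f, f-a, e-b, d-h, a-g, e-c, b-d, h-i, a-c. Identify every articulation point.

Removing a increases the component count from 1 to 2, so a is a cut vertex.
Removing d increases the component count from 1 to 2, so d is a cut vertex.
Removing h increases the component count from 1 to 2, so h is a cut vertex.
By contrast removing b leaves 1 component; it is not a cut vertex. No other vertex is a cut vertex either.

a, d, h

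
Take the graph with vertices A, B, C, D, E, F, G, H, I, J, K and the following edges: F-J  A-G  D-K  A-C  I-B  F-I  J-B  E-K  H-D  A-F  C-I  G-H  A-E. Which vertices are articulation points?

Removing A increases the component count from 1 to 2, so A is a cut vertex.
By contrast removing I leaves 1 component; it is not a cut vertex. No other vertex is a cut vertex either.

A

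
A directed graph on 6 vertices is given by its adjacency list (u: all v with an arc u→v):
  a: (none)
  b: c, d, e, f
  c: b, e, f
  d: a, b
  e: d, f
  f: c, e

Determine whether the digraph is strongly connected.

There is no directed path from a to d, so the graph is not strongly connected.

No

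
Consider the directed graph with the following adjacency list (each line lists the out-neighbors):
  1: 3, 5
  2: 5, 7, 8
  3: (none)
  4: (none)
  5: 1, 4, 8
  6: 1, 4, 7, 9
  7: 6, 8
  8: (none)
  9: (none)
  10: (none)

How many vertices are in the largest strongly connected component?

{1, 5} are all mutually reachable — one SCC of size 2.
{6, 7} are all mutually reachable — one SCC of size 2.
{10} is an SCC by itself.
{3} is an SCC by itself.
{2} is an SCC by itself.
(and 3 more singleton SCCs)
The largest has 2 vertices.

2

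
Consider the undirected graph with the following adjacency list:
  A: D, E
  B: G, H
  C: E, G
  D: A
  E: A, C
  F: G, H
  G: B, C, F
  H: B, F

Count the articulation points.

Removing A increases the component count from 1 to 2, so A is a cut vertex.
Removing C increases the component count from 1 to 2, so C is a cut vertex.
Removing E increases the component count from 1 to 2, so E is a cut vertex.
Likewise G is a cut vertex.
By contrast removing B leaves 1 component; it is not a cut vertex. No other vertex is a cut vertex either.

4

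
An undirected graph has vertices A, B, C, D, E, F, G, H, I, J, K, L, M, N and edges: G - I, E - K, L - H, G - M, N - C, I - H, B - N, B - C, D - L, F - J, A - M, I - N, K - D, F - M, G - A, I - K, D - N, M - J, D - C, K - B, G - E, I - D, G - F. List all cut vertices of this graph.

Removing G increases the component count from 1 to 2, so G is a cut vertex.
By contrast removing K leaves 1 component; it is not a cut vertex. No other vertex is a cut vertex either.

G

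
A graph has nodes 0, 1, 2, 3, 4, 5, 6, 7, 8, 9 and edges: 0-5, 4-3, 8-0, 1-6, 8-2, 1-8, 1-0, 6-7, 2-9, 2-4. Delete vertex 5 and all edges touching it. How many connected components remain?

With 5 gone, the remaining components are: {0, 1, 2, 3, 4, 6, 7, 8, 9}.
That is 1 component.

1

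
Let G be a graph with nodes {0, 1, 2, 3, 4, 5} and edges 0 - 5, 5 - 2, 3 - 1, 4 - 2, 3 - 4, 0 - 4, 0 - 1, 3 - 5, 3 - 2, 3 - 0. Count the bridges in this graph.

The edges on the cycle 3-0-4-2-5-3 are not bridges since each lies on that cycle.
Every edge lies on some cycle, so there are no bridges.

0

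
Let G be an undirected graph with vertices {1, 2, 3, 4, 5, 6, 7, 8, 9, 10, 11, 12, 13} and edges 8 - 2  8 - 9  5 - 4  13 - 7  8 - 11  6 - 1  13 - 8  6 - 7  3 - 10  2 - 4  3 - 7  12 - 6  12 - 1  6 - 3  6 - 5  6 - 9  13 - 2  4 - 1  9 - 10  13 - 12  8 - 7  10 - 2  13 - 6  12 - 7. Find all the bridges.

11-8

The edges on the cycle 13-8-7-6-12-13 are not bridges since each lies on that cycle.
But removing 8 - 11 disconnects 8 from 11 — this is a bridge.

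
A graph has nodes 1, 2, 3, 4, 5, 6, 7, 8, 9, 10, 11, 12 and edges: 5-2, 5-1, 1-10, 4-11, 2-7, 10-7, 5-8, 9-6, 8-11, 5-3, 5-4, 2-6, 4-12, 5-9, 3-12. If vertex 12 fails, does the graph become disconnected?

No

Deleting 12 leaves 1 component (was 1) (its neighbors 3, 4 remain connected to each other), so 12 is not a cut vertex.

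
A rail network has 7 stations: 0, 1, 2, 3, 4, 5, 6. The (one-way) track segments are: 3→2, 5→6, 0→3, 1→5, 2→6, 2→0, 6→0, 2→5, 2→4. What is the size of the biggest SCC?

{0, 2, 3, 5, 6} are all mutually reachable — one SCC of size 5.
{4} is an SCC by itself.
{1} is an SCC by itself.
The largest has 5 vertices.

5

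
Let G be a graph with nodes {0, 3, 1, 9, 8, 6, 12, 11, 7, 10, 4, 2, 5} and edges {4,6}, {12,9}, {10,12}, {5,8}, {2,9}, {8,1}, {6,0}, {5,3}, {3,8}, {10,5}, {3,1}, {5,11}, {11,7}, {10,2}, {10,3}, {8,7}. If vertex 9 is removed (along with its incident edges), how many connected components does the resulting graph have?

2

With 9 gone, the remaining components are: {0, 4, 6}; {1, 2, 3, 5, 7, 8, 10, 11, 12}.
That is 2 components.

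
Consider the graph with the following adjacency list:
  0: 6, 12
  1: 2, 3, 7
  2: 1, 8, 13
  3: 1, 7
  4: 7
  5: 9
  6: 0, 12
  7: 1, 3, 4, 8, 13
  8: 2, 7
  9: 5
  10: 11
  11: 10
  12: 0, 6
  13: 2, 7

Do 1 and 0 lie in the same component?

No

The component containing 1 is {1, 2, 3, 4, 7, 8, 13}, and 0 is not in it.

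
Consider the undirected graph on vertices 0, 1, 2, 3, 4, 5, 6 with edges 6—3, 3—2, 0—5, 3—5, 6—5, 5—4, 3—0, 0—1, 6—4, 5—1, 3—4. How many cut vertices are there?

1

Removing 3 increases the component count from 1 to 2, so 3 is a cut vertex.
By contrast removing 4 leaves 1 component; it is not a cut vertex. No other vertex is a cut vertex either.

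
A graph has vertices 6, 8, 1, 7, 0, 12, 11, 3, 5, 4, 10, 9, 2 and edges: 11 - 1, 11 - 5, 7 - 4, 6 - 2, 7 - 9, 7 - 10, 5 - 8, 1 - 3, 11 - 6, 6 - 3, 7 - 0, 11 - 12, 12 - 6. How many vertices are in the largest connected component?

8

Starting from 0 we can reach 0, 4, 7, 9, 10. That is one component of size 5.
Starting from 1 we can reach 1, 2, 3, 5, 6, 8, 11, 12. That is one component of size 8.
The largest has 8 vertices.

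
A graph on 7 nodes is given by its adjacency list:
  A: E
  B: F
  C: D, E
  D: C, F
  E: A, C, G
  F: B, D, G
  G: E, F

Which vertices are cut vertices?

Removing E increases the component count from 1 to 2, so E is a cut vertex.
Removing F increases the component count from 1 to 2, so F is a cut vertex.
By contrast removing C leaves 1 component; it is not a cut vertex. No other vertex is a cut vertex either.

E, F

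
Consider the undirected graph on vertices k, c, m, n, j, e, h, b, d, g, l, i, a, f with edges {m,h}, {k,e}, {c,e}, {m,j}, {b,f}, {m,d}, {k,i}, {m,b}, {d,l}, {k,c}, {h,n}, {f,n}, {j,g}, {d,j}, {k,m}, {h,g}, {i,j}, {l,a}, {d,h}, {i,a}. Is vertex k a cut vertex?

Yes

Deleting k raises the number of components from 1 to 2, so k is a cut vertex.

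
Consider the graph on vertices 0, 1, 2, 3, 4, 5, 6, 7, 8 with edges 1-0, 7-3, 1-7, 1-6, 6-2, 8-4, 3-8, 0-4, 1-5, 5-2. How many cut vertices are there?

Removing 1 increases the component count from 1 to 2, so 1 is a cut vertex.
By contrast removing 6 leaves 1 component; it is not a cut vertex. No other vertex is a cut vertex either.

1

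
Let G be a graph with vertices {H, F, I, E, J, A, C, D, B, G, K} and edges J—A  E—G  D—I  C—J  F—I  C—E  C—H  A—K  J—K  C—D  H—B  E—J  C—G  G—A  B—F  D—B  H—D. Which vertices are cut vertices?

C

Removing C increases the component count from 1 to 2, so C is a cut vertex.
By contrast removing I leaves 1 component; it is not a cut vertex. No other vertex is a cut vertex either.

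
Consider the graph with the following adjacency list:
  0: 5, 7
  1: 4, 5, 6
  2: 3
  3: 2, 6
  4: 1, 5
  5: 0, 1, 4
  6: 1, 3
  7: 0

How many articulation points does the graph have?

5

Removing 0 increases the component count from 1 to 2, so 0 is a cut vertex.
Removing 1 increases the component count from 1 to 2, so 1 is a cut vertex.
Removing 3 increases the component count from 1 to 2, so 3 is a cut vertex.
Likewise 5, 6 are cut vertices.
By contrast removing 4 leaves 1 component; it is not a cut vertex. No other vertex is a cut vertex either.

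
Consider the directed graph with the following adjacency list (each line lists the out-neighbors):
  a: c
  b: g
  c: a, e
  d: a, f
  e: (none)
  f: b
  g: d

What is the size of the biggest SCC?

{b, d, f, g} are all mutually reachable — one SCC of size 4.
{a, c} are all mutually reachable — one SCC of size 2.
{e} is an SCC by itself.
The largest has 4 vertices.

4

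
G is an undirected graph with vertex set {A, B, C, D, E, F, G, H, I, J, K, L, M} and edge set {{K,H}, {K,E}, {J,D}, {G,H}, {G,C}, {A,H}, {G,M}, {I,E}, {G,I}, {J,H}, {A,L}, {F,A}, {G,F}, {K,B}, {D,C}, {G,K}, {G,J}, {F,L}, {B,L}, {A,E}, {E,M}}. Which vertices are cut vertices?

Removing J, for instance, still leaves 1 component. No single vertex removal increases the component count — the graph has no articulation points.

none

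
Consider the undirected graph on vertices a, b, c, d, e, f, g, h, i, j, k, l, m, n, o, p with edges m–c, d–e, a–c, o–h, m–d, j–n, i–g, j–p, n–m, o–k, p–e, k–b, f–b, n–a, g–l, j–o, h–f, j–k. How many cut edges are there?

The edges on the cycle n-a-c-m-n are not bridges since each lies on that cycle.
But removing i–g disconnects i from g; removing g–l disconnects g from l — these are bridges.
That makes 2 bridges.

2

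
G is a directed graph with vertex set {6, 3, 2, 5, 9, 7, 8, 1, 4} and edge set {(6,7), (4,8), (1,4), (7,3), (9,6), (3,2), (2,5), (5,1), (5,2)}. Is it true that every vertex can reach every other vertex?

There is no directed path from 7 to 6, so the graph is not strongly connected.

No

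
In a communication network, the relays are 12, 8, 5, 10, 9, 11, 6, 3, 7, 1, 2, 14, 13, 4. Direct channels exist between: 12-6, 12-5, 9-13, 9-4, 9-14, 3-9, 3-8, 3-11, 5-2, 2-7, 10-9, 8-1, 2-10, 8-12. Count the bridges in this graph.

7

The edges on the cycle 3-8-12-5-2-10-9-3 are not bridges since each lies on that cycle.
But removing 3-11 disconnects 3 from 11; removing 13-9 disconnects 13 from 9; removing 1-8 disconnects 1 from 8; removing 14-9 disconnects 14 from 9 — these are bridges.
In total 7 edges are bridges.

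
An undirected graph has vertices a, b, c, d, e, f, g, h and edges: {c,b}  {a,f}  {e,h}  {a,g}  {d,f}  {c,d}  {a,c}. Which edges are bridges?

a-g, b-c, e-h

The edges on the cycle a-c-d-f-a are not bridges since each lies on that cycle.
But removing e—h disconnects e from h; removing c—b disconnects c from b; removing a—g disconnects a from g — these are bridges.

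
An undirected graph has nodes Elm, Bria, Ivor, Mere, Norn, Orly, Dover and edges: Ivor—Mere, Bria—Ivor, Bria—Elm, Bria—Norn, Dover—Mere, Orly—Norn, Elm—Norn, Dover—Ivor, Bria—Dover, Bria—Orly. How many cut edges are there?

The edges on the cycle Bria-Dover-Mere-Ivor-Bria are not bridges since each lies on that cycle.
Every edge lies on some cycle, so there are no bridges.

0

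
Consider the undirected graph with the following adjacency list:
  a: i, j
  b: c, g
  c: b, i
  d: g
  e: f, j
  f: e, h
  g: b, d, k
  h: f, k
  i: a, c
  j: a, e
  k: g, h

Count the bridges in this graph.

The edges on the cycle k-h-f-e-j-a-i-c-b-g-k are not bridges since each lies on that cycle.
But removing g-d disconnects g from d — this is a bridge.

1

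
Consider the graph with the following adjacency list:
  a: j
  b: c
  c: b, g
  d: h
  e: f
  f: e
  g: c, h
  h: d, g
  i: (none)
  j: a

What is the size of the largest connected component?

5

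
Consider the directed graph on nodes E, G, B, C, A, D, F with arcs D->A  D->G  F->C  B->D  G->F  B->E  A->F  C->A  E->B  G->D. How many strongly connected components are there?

3

{A, C, F} are all mutually reachable — one SCC of size 3.
{D, G} are all mutually reachable — one SCC of size 2.
{B, E} are all mutually reachable — one SCC of size 2.
That gives 3 strongly connected components.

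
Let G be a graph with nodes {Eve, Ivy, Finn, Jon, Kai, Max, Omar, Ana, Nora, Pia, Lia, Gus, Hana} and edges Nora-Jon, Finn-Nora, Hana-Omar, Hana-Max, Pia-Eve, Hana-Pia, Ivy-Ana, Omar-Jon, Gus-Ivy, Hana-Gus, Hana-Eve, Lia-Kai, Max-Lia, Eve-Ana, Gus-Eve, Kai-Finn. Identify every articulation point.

Removing Hana increases the component count from 1 to 2, so Hana is a cut vertex.
By contrast removing Finn leaves 1 component; it is not a cut vertex. No other vertex is a cut vertex either.

Hana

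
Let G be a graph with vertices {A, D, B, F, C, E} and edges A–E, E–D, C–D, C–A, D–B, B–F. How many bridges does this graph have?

The edges on the cycle C-A-E-D-C are not bridges since each lies on that cycle.
But removing D–B disconnects D from B; removing B–F disconnects B from F — these are bridges.
That makes 2 bridges.

2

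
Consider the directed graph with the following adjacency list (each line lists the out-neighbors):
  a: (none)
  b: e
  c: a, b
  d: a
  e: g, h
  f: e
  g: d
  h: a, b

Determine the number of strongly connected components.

6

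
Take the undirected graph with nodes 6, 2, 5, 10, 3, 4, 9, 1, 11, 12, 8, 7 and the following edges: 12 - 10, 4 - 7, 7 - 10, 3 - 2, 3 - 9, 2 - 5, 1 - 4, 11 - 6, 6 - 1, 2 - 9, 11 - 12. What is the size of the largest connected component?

8 is isolated — a component by itself.
Starting from 2 we can reach 2, 3, 5, 9. That is one component of size 4.
Starting from 1 we can reach 1, 4, 6, 7, 10, 11, 12. That is one component of size 7.
The largest has 7 vertices.

7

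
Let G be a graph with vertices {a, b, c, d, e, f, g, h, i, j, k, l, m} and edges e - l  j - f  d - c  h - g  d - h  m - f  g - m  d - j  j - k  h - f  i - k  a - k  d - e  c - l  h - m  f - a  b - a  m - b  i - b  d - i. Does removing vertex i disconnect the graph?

Deleting i leaves 1 component (was 1) (its neighbors b, d, k remain connected to each other), so i is not a cut vertex.

No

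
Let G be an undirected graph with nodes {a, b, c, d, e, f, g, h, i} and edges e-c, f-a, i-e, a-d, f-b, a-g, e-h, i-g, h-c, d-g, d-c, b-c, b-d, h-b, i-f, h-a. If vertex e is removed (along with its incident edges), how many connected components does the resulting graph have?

1

With e gone, the remaining components are: {a, b, c, d, f, g, h, i}.
That is 1 component.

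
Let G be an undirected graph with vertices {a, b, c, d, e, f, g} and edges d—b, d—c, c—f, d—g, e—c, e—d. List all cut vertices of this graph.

c, d

Removing c increases the component count from 2 to 3, so c is a cut vertex.
Removing d increases the component count from 2 to 4, so d is a cut vertex.
By contrast removing b leaves 2 components; it is not a cut vertex. No other vertex is a cut vertex either.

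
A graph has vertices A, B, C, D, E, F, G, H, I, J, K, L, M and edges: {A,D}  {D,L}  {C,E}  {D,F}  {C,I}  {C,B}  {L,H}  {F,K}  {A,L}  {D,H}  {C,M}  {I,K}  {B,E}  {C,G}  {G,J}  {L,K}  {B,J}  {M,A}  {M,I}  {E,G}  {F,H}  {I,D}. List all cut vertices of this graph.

C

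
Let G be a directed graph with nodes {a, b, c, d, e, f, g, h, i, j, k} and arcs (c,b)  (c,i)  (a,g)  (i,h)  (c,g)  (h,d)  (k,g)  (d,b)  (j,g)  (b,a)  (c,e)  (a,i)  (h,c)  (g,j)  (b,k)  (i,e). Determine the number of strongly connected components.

{a, b, c, d, h, i} are all mutually reachable — one SCC of size 6.
{g, j} are all mutually reachable — one SCC of size 2.
{k} is an SCC by itself.
{f} is an SCC by itself.
{e} is an SCC by itself.
That gives 5 strongly connected components.

5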